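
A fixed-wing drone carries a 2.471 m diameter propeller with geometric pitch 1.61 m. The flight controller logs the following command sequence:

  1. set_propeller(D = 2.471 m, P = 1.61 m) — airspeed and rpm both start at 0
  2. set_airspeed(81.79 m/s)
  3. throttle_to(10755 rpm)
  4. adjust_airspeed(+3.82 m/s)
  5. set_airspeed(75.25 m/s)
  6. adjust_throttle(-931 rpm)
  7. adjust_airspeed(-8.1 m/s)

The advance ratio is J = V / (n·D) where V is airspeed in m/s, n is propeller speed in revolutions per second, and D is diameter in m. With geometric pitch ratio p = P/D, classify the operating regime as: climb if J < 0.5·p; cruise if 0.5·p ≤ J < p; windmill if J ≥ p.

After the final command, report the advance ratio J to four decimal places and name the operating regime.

J = 0.1660, regime = climb

set_propeller: D = 2.471 m, P = 1.61 m (p = P/D = 0.651558); state ← (V=0, rpm=0)
set_airspeed(81.79): V ← 81.79 m/s
throttle_to(10755): rpm ← 10755
adjust_airspeed(+3.82): V ← 81.79 +3.82 = 85.61 m/s
set_airspeed(75.25): V ← 75.25 m/s
adjust_throttle(-931): rpm ← 10755 -931 = 9824
adjust_airspeed(-8.1): V ← 75.25 -8.1 = 67.15 m/s
final state: V = 67.15 m/s, rpm = 9824 → n = rpm/60 = 163.733333 rev/s
J = V / (n·D) = 67.15 / (163.733333 × 2.471) = 0.165973
regime bands: climb J<0.3258 | cruise [0.3258, 0.6516) | windmill J≥0.6516
J = 0.1660 → climb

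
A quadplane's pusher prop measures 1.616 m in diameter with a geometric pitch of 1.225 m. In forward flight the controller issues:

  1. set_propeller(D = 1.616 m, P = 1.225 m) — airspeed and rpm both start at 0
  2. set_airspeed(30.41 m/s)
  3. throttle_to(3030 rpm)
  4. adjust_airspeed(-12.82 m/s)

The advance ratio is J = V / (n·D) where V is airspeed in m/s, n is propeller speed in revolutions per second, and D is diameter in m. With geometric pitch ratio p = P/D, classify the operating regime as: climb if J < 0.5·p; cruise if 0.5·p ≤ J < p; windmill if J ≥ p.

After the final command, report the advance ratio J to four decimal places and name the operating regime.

set_propeller: D = 1.616 m, P = 1.225 m (p = P/D = 0.758045); state ← (V=0, rpm=0)
set_airspeed(30.41): V ← 30.41 m/s
throttle_to(3030): rpm ← 3030
adjust_airspeed(-12.82): V ← 30.41 -12.82 = 17.59 m/s
final state: V = 17.59 m/s, rpm = 3030 → n = rpm/60 = 50.500000 rev/s
J = V / (n·D) = 17.59 / (50.500000 × 1.616) = 0.215543
regime bands: climb J<0.3790 | cruise [0.3790, 0.7580) | windmill J≥0.7580
J = 0.2155 → climb

J = 0.2155, regime = climb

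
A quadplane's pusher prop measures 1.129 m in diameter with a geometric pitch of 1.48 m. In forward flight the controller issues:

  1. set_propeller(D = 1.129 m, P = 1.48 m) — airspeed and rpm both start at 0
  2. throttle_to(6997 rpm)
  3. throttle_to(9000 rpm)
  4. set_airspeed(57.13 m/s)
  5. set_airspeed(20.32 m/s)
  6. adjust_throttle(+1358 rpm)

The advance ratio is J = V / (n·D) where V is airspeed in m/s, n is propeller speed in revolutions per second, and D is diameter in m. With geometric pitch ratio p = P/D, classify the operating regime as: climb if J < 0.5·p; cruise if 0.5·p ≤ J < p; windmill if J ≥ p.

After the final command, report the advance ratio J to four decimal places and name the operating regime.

J = 0.1043, regime = climb

set_propeller: D = 1.129 m, P = 1.48 m (p = P/D = 1.310895); state ← (V=0, rpm=0)
throttle_to(6997): rpm ← 6997
throttle_to(9000): rpm ← 9000
set_airspeed(57.13): V ← 57.13 m/s
set_airspeed(20.32): V ← 20.32 m/s
adjust_throttle(+1358): rpm ← 9000 +1358 = 10358
final state: V = 20.32 m/s, rpm = 10358 → n = rpm/60 = 172.633333 rev/s
J = V / (n·D) = 20.32 / (172.633333 × 1.129) = 0.104257
regime bands: climb J<0.6554 | cruise [0.6554, 1.3109) | windmill J≥1.3109
J = 0.1043 → climb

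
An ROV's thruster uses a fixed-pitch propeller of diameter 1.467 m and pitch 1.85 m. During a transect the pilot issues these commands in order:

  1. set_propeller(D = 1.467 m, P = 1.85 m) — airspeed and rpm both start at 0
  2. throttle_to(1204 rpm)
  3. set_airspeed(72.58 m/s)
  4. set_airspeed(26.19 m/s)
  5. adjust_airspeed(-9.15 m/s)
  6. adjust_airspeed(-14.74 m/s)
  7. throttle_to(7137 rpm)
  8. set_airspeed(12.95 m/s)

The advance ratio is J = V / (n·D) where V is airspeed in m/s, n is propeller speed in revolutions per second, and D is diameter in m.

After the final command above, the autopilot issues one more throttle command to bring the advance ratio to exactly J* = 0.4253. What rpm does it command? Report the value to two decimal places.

rpm = 1245.36

set_propeller: D = 1.467 m, P = 1.85 m (p = P/D = 1.261077); state ← (V=0, rpm=0)
throttle_to(1204): rpm ← 1204
set_airspeed(72.58): V ← 72.58 m/s
set_airspeed(26.19): V ← 26.19 m/s
adjust_airspeed(-9.15): V ← 26.19 -9.15 = 17.04 m/s
adjust_airspeed(-14.74): V ← 17.04 -14.74 = 2.3 m/s
throttle_to(7137): rpm ← 7137
set_airspeed(12.95): V ← 12.95 m/s
final state: V = 12.95 m/s, rpm = 7137 → n = rpm/60 = 118.950000 rev/s
target J* = 0.4253; solve J* = V/(n·D) for n: n = V/(J*·D) = 12.95/(0.4253 × 1.467) = 20.756029 rev/s
rpm = 60·n = 1245.361749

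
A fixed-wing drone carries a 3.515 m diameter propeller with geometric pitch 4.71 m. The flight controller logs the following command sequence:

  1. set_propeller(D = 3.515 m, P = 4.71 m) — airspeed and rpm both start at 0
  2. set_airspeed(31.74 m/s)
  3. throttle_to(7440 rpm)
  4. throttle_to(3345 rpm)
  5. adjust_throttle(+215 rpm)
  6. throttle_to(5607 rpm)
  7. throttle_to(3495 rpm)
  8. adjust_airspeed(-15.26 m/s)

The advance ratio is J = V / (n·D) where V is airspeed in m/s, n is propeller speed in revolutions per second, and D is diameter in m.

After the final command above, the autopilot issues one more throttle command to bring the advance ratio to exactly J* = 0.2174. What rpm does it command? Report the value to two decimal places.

set_propeller: D = 3.515 m, P = 4.71 m (p = P/D = 1.339972); state ← (V=0, rpm=0)
set_airspeed(31.74): V ← 31.74 m/s
throttle_to(7440): rpm ← 7440
throttle_to(3345): rpm ← 3345
adjust_throttle(+215): rpm ← 3345 +215 = 3560
throttle_to(5607): rpm ← 5607
throttle_to(3495): rpm ← 3495
adjust_airspeed(-15.26): V ← 31.74 -15.26 = 16.48 m/s
final state: V = 16.48 m/s, rpm = 3495 → n = rpm/60 = 58.250000 rev/s
target J* = 0.2174; solve J* = V/(n·D) for n: n = V/(J*·D) = 16.48/(0.2174 × 3.515) = 21.566136 rev/s
rpm = 60·n = 1293.968156

rpm = 1293.97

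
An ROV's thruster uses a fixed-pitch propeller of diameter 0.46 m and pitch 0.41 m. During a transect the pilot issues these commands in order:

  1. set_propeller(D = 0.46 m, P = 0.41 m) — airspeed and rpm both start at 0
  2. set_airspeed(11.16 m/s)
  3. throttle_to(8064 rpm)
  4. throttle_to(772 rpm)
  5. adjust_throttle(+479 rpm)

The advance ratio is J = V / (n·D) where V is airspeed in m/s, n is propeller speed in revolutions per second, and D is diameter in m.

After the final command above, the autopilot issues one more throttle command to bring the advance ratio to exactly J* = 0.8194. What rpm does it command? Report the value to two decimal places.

set_propeller: D = 0.46 m, P = 0.41 m (p = P/D = 0.891304); state ← (V=0, rpm=0)
set_airspeed(11.16): V ← 11.16 m/s
throttle_to(8064): rpm ← 8064
throttle_to(772): rpm ← 772
adjust_throttle(+479): rpm ← 772 +479 = 1251
final state: V = 11.16 m/s, rpm = 1251 → n = rpm/60 = 20.850000 rev/s
target J* = 0.8194; solve J* = V/(n·D) for n: n = V/(J*·D) = 11.16/(0.8194 × 0.46) = 29.608091 rev/s
rpm = 60·n = 1776.485445

rpm = 1776.49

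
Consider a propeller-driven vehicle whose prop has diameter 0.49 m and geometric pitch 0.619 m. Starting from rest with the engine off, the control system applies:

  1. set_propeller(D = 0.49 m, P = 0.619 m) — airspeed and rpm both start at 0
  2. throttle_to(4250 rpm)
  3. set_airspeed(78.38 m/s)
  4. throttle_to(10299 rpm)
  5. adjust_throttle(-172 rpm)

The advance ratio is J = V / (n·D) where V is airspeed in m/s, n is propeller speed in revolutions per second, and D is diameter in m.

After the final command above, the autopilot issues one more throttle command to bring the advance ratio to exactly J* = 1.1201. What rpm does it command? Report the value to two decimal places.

rpm = 8568.48

set_propeller: D = 0.49 m, P = 0.619 m (p = P/D = 1.263265); state ← (V=0, rpm=0)
throttle_to(4250): rpm ← 4250
set_airspeed(78.38): V ← 78.38 m/s
throttle_to(10299): rpm ← 10299
adjust_throttle(-172): rpm ← 10299 -172 = 10127
final state: V = 78.38 m/s, rpm = 10127 → n = rpm/60 = 168.783333 rev/s
target J* = 1.1201; solve J* = V/(n·D) for n: n = V/(J*·D) = 78.38/(1.1201 × 0.49) = 142.807949 rev/s
rpm = 60·n = 8568.476940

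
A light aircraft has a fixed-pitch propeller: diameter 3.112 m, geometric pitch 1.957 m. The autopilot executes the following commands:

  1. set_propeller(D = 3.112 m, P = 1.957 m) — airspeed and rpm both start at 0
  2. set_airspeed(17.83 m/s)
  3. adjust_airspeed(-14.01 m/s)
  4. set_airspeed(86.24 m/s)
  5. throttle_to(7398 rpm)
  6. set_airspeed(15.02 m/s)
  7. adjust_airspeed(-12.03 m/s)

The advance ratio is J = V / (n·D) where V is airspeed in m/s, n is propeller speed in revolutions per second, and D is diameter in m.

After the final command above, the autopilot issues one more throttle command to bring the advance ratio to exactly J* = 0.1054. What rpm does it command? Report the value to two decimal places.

set_propeller: D = 3.112 m, P = 1.957 m (p = P/D = 0.628856); state ← (V=0, rpm=0)
set_airspeed(17.83): V ← 17.83 m/s
adjust_airspeed(-14.01): V ← 17.83 -14.01 = 3.82 m/s
set_airspeed(86.24): V ← 86.24 m/s
throttle_to(7398): rpm ← 7398
set_airspeed(15.02): V ← 15.02 m/s
adjust_airspeed(-12.03): V ← 15.02 -12.03 = 2.99 m/s
final state: V = 2.99 m/s, rpm = 7398 → n = rpm/60 = 123.300000 rev/s
target J* = 0.1054; solve J* = V/(n·D) for n: n = V/(J*·D) = 2.99/(0.1054 × 3.112) = 9.115720 rev/s
rpm = 60·n = 546.943215

rpm = 546.94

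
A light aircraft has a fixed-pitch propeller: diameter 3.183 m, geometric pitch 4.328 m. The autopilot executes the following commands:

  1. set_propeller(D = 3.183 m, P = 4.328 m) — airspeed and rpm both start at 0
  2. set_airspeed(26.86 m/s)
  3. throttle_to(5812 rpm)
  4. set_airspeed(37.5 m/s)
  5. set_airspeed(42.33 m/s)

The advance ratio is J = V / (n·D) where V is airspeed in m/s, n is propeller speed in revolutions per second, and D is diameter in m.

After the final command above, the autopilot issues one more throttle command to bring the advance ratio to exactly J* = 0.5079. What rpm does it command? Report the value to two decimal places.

rpm = 1571.03

set_propeller: D = 3.183 m, P = 4.328 m (p = P/D = 1.359724); state ← (V=0, rpm=0)
set_airspeed(26.86): V ← 26.86 m/s
throttle_to(5812): rpm ← 5812
set_airspeed(37.5): V ← 37.5 m/s
set_airspeed(42.33): V ← 42.33 m/s
final state: V = 42.33 m/s, rpm = 5812 → n = rpm/60 = 96.866667 rev/s
target J* = 0.5079; solve J* = V/(n·D) for n: n = V/(J*·D) = 42.33/(0.5079 × 3.183) = 26.183845 rev/s
rpm = 60·n = 1571.030684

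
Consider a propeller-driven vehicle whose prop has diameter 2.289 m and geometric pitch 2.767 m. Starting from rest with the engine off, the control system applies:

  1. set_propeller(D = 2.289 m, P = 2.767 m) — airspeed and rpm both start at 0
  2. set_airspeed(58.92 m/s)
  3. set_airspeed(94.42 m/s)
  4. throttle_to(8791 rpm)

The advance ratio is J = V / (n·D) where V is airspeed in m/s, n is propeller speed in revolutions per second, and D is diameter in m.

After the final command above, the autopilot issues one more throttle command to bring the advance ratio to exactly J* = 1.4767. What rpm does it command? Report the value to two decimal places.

rpm = 1676.01

set_propeller: D = 2.289 m, P = 2.767 m (p = P/D = 1.208825); state ← (V=0, rpm=0)
set_airspeed(58.92): V ← 58.92 m/s
set_airspeed(94.42): V ← 94.42 m/s
throttle_to(8791): rpm ← 8791
final state: V = 94.42 m/s, rpm = 8791 → n = rpm/60 = 146.516667 rev/s
target J* = 1.4767; solve J* = V/(n·D) for n: n = V/(J*·D) = 94.42/(1.4767 × 2.289) = 27.933537 rev/s
rpm = 60·n = 1676.012213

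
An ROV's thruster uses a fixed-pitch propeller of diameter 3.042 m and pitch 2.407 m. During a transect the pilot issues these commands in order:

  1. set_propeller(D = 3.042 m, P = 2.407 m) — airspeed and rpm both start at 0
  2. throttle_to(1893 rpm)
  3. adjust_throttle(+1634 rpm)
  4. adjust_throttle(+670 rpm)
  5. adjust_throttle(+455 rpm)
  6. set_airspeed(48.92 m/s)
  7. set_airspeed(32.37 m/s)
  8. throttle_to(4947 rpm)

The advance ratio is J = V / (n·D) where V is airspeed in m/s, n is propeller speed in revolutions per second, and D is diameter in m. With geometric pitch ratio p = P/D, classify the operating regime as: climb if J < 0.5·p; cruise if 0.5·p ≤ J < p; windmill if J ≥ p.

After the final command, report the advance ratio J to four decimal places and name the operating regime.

J = 0.1291, regime = climb

set_propeller: D = 3.042 m, P = 2.407 m (p = P/D = 0.791256); state ← (V=0, rpm=0)
throttle_to(1893): rpm ← 1893
adjust_throttle(+1634): rpm ← 1893 +1634 = 3527
adjust_throttle(+670): rpm ← 3527 +670 = 4197
adjust_throttle(+455): rpm ← 4197 +455 = 4652
set_airspeed(48.92): V ← 48.92 m/s
set_airspeed(32.37): V ← 32.37 m/s
throttle_to(4947): rpm ← 4947
final state: V = 32.37 m/s, rpm = 4947 → n = rpm/60 = 82.450000 rev/s
J = V / (n·D) = 32.37 / (82.450000 × 3.042) = 0.129060
regime bands: climb J<0.3956 | cruise [0.3956, 0.7913) | windmill J≥0.7913
J = 0.1291 → climb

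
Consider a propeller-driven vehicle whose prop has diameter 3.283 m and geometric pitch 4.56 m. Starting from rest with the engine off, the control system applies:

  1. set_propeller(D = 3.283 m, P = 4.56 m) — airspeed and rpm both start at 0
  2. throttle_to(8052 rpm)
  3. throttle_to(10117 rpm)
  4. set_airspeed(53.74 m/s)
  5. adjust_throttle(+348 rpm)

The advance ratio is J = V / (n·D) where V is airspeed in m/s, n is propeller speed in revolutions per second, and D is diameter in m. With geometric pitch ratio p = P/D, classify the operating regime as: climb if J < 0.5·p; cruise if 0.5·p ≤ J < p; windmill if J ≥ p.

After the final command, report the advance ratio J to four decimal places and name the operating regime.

set_propeller: D = 3.283 m, P = 4.56 m (p = P/D = 1.388973); state ← (V=0, rpm=0)
throttle_to(8052): rpm ← 8052
throttle_to(10117): rpm ← 10117
set_airspeed(53.74): V ← 53.74 m/s
adjust_throttle(+348): rpm ← 10117 +348 = 10465
final state: V = 53.74 m/s, rpm = 10465 → n = rpm/60 = 174.416667 rev/s
J = V / (n·D) = 53.74 / (174.416667 × 3.283) = 0.093851
regime bands: climb J<0.6945 | cruise [0.6945, 1.3890) | windmill J≥1.3890
J = 0.0939 → climb

J = 0.0939, regime = climb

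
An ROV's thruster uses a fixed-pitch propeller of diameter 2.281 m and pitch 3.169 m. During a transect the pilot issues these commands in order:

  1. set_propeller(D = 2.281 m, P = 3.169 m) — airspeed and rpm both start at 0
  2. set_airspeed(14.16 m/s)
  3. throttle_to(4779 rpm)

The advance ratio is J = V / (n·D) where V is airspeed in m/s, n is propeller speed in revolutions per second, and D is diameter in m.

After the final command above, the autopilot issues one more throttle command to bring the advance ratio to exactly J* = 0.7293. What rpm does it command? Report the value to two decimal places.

set_propeller: D = 2.281 m, P = 3.169 m (p = P/D = 1.389303); state ← (V=0, rpm=0)
set_airspeed(14.16): V ← 14.16 m/s
throttle_to(4779): rpm ← 4779
final state: V = 14.16 m/s, rpm = 4779 → n = rpm/60 = 79.650000 rev/s
target J* = 0.7293; solve J* = V/(n·D) for n: n = V/(J*·D) = 14.16/(0.7293 × 2.281) = 8.512003 rev/s
rpm = 60·n = 510.720164

rpm = 510.72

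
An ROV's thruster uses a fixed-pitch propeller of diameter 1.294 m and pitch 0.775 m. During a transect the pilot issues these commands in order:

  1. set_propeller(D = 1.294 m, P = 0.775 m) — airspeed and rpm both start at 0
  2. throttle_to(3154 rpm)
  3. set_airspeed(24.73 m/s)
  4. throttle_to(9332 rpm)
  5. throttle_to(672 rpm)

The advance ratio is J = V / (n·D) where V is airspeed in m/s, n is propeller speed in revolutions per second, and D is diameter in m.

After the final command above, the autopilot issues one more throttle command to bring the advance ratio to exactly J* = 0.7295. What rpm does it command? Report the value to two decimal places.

set_propeller: D = 1.294 m, P = 0.775 m (p = P/D = 0.598918); state ← (V=0, rpm=0)
throttle_to(3154): rpm ← 3154
set_airspeed(24.73): V ← 24.73 m/s
throttle_to(9332): rpm ← 9332
throttle_to(672): rpm ← 672
final state: V = 24.73 m/s, rpm = 672 → n = rpm/60 = 11.200000 rev/s
target J* = 0.7295; solve J* = V/(n·D) for n: n = V/(J*·D) = 24.73/(0.7295 × 1.294) = 26.197783 rev/s
rpm = 60·n = 1571.866992

rpm = 1571.87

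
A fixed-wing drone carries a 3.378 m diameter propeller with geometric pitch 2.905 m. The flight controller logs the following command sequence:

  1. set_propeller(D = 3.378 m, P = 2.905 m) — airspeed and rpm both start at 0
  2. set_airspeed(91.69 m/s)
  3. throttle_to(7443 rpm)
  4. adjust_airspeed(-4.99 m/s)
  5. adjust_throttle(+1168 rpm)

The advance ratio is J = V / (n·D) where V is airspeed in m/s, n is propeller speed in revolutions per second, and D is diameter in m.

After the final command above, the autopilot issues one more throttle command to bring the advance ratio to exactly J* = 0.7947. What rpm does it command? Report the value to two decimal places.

rpm = 1937.79

set_propeller: D = 3.378 m, P = 2.905 m (p = P/D = 0.859976); state ← (V=0, rpm=0)
set_airspeed(91.69): V ← 91.69 m/s
throttle_to(7443): rpm ← 7443
adjust_airspeed(-4.99): V ← 91.69 -4.99 = 86.7 m/s
adjust_throttle(+1168): rpm ← 7443 +1168 = 8611
final state: V = 86.7 m/s, rpm = 8611 → n = rpm/60 = 143.516667 rev/s
target J* = 0.7947; solve J* = V/(n·D) for n: n = V/(J*·D) = 86.7/(0.7947 × 3.378) = 32.296558 rev/s
rpm = 60·n = 1937.793477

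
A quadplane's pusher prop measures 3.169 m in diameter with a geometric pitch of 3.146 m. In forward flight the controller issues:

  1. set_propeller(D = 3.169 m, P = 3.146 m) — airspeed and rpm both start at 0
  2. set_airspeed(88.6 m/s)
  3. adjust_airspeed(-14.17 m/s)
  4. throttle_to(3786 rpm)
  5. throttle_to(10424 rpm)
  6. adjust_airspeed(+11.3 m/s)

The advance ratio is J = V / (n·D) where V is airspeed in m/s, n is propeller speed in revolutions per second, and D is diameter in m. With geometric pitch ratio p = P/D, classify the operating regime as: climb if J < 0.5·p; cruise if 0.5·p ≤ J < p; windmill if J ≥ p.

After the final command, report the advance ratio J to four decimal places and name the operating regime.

J = 0.1557, regime = climb

set_propeller: D = 3.169 m, P = 3.146 m (p = P/D = 0.992742); state ← (V=0, rpm=0)
set_airspeed(88.6): V ← 88.6 m/s
adjust_airspeed(-14.17): V ← 88.6 -14.17 = 74.43 m/s
throttle_to(3786): rpm ← 3786
throttle_to(10424): rpm ← 10424
adjust_airspeed(+11.3): V ← 74.43 +11.3 = 85.73 m/s
final state: V = 85.73 m/s, rpm = 10424 → n = rpm/60 = 173.733333 rev/s
J = V / (n·D) = 85.73 / (173.733333 × 3.169) = 0.155714
regime bands: climb J<0.4964 | cruise [0.4964, 0.9927) | windmill J≥0.9927
J = 0.1557 → climb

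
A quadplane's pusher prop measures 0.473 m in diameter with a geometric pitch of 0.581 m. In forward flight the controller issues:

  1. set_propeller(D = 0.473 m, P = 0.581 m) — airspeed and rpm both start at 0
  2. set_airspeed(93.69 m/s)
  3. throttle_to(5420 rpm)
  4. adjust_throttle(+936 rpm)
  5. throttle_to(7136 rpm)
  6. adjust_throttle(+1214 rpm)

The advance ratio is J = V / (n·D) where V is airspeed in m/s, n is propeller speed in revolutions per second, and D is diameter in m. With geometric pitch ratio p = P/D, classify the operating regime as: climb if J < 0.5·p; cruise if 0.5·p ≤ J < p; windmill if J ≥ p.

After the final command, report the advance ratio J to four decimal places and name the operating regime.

set_propeller: D = 0.473 m, P = 0.581 m (p = P/D = 1.228330); state ← (V=0, rpm=0)
set_airspeed(93.69): V ← 93.69 m/s
throttle_to(5420): rpm ← 5420
adjust_throttle(+936): rpm ← 5420 +936 = 6356
throttle_to(7136): rpm ← 7136
adjust_throttle(+1214): rpm ← 7136 +1214 = 8350
final state: V = 93.69 m/s, rpm = 8350 → n = rpm/60 = 139.166667 rev/s
J = V / (n·D) = 93.69 / (139.166667 × 0.473) = 1.423301
regime bands: climb J<0.6142 | cruise [0.6142, 1.2283) | windmill J≥1.2283
J = 1.4233 → windmill

J = 1.4233, regime = windmill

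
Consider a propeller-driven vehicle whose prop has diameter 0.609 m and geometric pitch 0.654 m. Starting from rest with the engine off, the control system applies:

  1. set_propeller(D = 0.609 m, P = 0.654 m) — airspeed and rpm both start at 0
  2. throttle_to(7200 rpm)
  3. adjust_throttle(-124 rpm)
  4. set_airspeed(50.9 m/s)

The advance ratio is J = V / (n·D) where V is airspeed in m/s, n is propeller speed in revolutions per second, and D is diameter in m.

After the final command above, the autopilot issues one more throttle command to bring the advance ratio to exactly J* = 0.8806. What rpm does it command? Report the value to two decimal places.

rpm = 5694.73

set_propeller: D = 0.609 m, P = 0.654 m (p = P/D = 1.073892); state ← (V=0, rpm=0)
throttle_to(7200): rpm ← 7200
adjust_throttle(-124): rpm ← 7200 -124 = 7076
set_airspeed(50.9): V ← 50.9 m/s
final state: V = 50.9 m/s, rpm = 7076 → n = rpm/60 = 117.933333 rev/s
target J* = 0.8806; solve J* = V/(n·D) for n: n = V/(J*·D) = 50.9/(0.8806 × 0.609) = 94.912149 rev/s
rpm = 60·n = 5694.728963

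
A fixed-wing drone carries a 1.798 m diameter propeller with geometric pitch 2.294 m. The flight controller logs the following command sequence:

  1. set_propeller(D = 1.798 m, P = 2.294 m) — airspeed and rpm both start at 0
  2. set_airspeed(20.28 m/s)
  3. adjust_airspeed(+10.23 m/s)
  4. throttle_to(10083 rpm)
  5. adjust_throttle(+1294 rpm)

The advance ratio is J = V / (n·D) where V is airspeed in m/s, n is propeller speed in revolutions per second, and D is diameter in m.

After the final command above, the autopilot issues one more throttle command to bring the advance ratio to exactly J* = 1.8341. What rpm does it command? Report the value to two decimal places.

set_propeller: D = 1.798 m, P = 2.294 m (p = P/D = 1.275862); state ← (V=0, rpm=0)
set_airspeed(20.28): V ← 20.28 m/s
adjust_airspeed(+10.23): V ← 20.28 +10.23 = 30.51 m/s
throttle_to(10083): rpm ← 10083
adjust_throttle(+1294): rpm ← 10083 +1294 = 11377
final state: V = 30.51 m/s, rpm = 11377 → n = rpm/60 = 189.616667 rev/s
target J* = 1.8341; solve J* = V/(n·D) for n: n = V/(J*·D) = 30.51/(1.8341 × 1.798) = 9.251870 rev/s
rpm = 60·n = 555.112184

rpm = 555.11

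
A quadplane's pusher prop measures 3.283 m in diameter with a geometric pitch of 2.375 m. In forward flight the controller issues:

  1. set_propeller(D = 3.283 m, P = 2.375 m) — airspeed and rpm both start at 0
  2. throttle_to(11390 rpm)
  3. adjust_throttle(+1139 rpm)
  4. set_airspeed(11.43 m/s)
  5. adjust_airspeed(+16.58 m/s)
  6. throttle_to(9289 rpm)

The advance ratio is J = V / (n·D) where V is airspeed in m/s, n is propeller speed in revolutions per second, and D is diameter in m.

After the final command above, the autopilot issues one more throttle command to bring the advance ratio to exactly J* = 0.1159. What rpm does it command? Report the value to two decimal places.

set_propeller: D = 3.283 m, P = 2.375 m (p = P/D = 0.723424); state ← (V=0, rpm=0)
throttle_to(11390): rpm ← 11390
adjust_throttle(+1139): rpm ← 11390 +1139 = 12529
set_airspeed(11.43): V ← 11.43 m/s
adjust_airspeed(+16.58): V ← 11.43 +16.58 = 28.01 m/s
throttle_to(9289): rpm ← 9289
final state: V = 28.01 m/s, rpm = 9289 → n = rpm/60 = 154.816667 rev/s
target J* = 0.1159; solve J* = V/(n·D) for n: n = V/(J*·D) = 28.01/(0.1159 × 3.283) = 73.613724 rev/s
rpm = 60·n = 4416.823456

rpm = 4416.82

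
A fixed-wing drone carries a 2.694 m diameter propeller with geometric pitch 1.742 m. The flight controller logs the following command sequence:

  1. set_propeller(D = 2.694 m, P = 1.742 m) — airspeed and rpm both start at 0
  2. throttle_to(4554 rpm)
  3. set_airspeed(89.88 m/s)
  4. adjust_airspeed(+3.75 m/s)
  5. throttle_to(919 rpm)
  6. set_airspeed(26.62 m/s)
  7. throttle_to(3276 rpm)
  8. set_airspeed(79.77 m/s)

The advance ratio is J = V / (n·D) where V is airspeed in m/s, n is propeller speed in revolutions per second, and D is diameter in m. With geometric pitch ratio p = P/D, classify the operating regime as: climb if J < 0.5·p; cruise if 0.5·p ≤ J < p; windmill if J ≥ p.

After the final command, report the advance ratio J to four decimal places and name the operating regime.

set_propeller: D = 2.694 m, P = 1.742 m (p = P/D = 0.646622); state ← (V=0, rpm=0)
throttle_to(4554): rpm ← 4554
set_airspeed(89.88): V ← 89.88 m/s
adjust_airspeed(+3.75): V ← 89.88 +3.75 = 93.63 m/s
throttle_to(919): rpm ← 919
set_airspeed(26.62): V ← 26.62 m/s
throttle_to(3276): rpm ← 3276
set_airspeed(79.77): V ← 79.77 m/s
final state: V = 79.77 m/s, rpm = 3276 → n = rpm/60 = 54.600000 rev/s
J = V / (n·D) = 79.77 / (54.600000 × 2.694) = 0.542312
regime bands: climb J<0.3233 | cruise [0.3233, 0.6466) | windmill J≥0.6466
J = 0.5423 → cruise

J = 0.5423, regime = cruise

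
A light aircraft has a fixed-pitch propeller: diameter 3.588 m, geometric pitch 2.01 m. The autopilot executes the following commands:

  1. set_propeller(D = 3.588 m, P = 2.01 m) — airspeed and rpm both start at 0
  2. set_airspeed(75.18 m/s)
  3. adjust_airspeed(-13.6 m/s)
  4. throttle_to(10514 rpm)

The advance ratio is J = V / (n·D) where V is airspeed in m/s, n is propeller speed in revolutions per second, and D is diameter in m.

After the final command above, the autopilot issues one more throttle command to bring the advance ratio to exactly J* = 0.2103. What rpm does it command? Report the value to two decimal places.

rpm = 4896.65

set_propeller: D = 3.588 m, P = 2.01 m (p = P/D = 0.560201); state ← (V=0, rpm=0)
set_airspeed(75.18): V ← 75.18 m/s
adjust_airspeed(-13.6): V ← 75.18 -13.6 = 61.58 m/s
throttle_to(10514): rpm ← 10514
final state: V = 61.58 m/s, rpm = 10514 → n = rpm/60 = 175.233333 rev/s
target J* = 0.2103; solve J* = V/(n·D) for n: n = V/(J*·D) = 61.58/(0.2103 × 3.588) = 81.610864 rev/s
rpm = 60·n = 4896.651861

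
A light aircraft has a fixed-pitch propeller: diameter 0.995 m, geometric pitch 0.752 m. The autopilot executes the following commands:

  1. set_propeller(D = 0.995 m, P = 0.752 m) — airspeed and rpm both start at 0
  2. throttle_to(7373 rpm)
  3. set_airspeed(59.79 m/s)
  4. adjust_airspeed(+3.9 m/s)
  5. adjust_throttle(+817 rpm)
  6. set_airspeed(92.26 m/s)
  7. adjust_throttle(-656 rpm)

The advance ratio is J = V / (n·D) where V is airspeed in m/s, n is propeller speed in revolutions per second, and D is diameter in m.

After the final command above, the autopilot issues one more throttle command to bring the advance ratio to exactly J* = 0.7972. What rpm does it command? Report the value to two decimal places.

set_propeller: D = 0.995 m, P = 0.752 m (p = P/D = 0.755779); state ← (V=0, rpm=0)
throttle_to(7373): rpm ← 7373
set_airspeed(59.79): V ← 59.79 m/s
adjust_airspeed(+3.9): V ← 59.79 +3.9 = 63.69 m/s
adjust_throttle(+817): rpm ← 7373 +817 = 8190
set_airspeed(92.26): V ← 92.26 m/s
adjust_throttle(-656): rpm ← 8190 -656 = 7534
final state: V = 92.26 m/s, rpm = 7534 → n = rpm/60 = 125.566667 rev/s
target J* = 0.7972; solve J* = V/(n·D) for n: n = V/(J*·D) = 92.26/(0.7972 × 0.995) = 116.311613 rev/s
rpm = 60·n = 6978.696796

rpm = 6978.70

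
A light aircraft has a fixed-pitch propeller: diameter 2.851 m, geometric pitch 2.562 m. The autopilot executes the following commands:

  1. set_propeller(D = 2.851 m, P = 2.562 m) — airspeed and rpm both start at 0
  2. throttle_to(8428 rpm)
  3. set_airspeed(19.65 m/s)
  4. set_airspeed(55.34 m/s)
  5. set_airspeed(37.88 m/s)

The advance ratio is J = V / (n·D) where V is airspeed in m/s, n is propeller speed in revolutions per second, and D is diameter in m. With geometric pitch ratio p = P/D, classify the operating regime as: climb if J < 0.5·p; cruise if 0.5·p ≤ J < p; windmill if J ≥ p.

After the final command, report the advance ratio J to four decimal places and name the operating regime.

set_propeller: D = 2.851 m, P = 2.562 m (p = P/D = 0.898632); state ← (V=0, rpm=0)
throttle_to(8428): rpm ← 8428
set_airspeed(19.65): V ← 19.65 m/s
set_airspeed(55.34): V ← 55.34 m/s
set_airspeed(37.88): V ← 37.88 m/s
final state: V = 37.88 m/s, rpm = 8428 → n = rpm/60 = 140.466667 rev/s
J = V / (n·D) = 37.88 / (140.466667 × 2.851) = 0.094589
regime bands: climb J<0.4493 | cruise [0.4493, 0.8986) | windmill J≥0.8986
J = 0.0946 → climb

J = 0.0946, regime = climb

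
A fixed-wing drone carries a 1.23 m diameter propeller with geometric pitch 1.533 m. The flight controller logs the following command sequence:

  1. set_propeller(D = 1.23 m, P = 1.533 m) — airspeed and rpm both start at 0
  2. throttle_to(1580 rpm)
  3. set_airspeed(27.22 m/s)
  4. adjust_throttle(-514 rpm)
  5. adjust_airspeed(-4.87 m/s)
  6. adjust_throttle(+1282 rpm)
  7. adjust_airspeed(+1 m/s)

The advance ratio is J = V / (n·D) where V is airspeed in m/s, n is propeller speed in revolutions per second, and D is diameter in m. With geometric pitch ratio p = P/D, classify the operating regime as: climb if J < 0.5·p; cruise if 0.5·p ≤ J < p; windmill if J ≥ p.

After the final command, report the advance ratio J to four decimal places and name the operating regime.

J = 0.4851, regime = climb

set_propeller: D = 1.23 m, P = 1.533 m (p = P/D = 1.246341); state ← (V=0, rpm=0)
throttle_to(1580): rpm ← 1580
set_airspeed(27.22): V ← 27.22 m/s
adjust_throttle(-514): rpm ← 1580 -514 = 1066
adjust_airspeed(-4.87): V ← 27.22 -4.87 = 22.35 m/s
adjust_throttle(+1282): rpm ← 1066 +1282 = 2348
adjust_airspeed(+1): V ← 22.35 +1 = 23.35 m/s
final state: V = 23.35 m/s, rpm = 2348 → n = rpm/60 = 39.133333 rev/s
J = V / (n·D) = 23.35 / (39.133333 × 1.23) = 0.485104
regime bands: climb J<0.6232 | cruise [0.6232, 1.2463) | windmill J≥1.2463
J = 0.4851 → climb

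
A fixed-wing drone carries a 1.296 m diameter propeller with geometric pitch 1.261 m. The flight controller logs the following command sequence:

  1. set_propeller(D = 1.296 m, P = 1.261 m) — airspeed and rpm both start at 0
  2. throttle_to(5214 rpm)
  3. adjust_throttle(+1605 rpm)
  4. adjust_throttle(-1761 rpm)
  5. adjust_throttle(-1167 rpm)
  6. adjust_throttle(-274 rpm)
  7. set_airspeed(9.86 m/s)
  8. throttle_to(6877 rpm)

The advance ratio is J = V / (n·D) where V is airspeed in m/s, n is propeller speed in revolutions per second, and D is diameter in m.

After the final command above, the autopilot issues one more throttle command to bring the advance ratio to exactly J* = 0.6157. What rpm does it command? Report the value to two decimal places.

set_propeller: D = 1.296 m, P = 1.261 m (p = P/D = 0.972994); state ← (V=0, rpm=0)
throttle_to(5214): rpm ← 5214
adjust_throttle(+1605): rpm ← 5214 +1605 = 6819
adjust_throttle(-1761): rpm ← 6819 -1761 = 5058
adjust_throttle(-1167): rpm ← 5058 -1167 = 3891
adjust_throttle(-274): rpm ← 3891 -274 = 3617
set_airspeed(9.86): V ← 9.86 m/s
throttle_to(6877): rpm ← 6877
final state: V = 9.86 m/s, rpm = 6877 → n = rpm/60 = 114.616667 rev/s
target J* = 0.6157; solve J* = V/(n·D) for n: n = V/(J*·D) = 9.86/(0.6157 × 1.296) = 12.356707 rev/s
rpm = 60·n = 741.402439

rpm = 741.40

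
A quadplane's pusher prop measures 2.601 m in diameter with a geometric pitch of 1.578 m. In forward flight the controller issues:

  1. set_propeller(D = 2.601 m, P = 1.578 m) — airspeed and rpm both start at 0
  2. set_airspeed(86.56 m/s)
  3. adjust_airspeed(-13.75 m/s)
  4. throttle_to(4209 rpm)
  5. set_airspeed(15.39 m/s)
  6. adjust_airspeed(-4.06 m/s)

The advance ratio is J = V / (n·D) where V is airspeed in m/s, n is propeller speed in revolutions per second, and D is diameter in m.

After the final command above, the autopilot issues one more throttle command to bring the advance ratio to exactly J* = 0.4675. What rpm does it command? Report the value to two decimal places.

rpm = 559.06

set_propeller: D = 2.601 m, P = 1.578 m (p = P/D = 0.606690); state ← (V=0, rpm=0)
set_airspeed(86.56): V ← 86.56 m/s
adjust_airspeed(-13.75): V ← 86.56 -13.75 = 72.81 m/s
throttle_to(4209): rpm ← 4209
set_airspeed(15.39): V ← 15.39 m/s
adjust_airspeed(-4.06): V ← 15.39 -4.06 = 11.33 m/s
final state: V = 11.33 m/s, rpm = 4209 → n = rpm/60 = 70.150000 rev/s
target J* = 0.4675; solve J* = V/(n·D) for n: n = V/(J*·D) = 11.33/(0.4675 × 2.601) = 9.317683 rev/s
rpm = 60·n = 559.060995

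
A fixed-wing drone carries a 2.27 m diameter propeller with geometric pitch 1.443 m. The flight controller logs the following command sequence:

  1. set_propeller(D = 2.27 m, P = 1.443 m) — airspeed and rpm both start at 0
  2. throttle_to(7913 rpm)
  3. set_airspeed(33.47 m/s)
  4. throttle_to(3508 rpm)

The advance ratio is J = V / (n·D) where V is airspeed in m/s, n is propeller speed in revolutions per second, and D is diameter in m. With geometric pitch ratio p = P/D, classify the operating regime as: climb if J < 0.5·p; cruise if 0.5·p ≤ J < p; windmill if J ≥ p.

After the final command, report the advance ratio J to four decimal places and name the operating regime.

set_propeller: D = 2.27 m, P = 1.443 m (p = P/D = 0.635683); state ← (V=0, rpm=0)
throttle_to(7913): rpm ← 7913
set_airspeed(33.47): V ← 33.47 m/s
throttle_to(3508): rpm ← 3508
final state: V = 33.47 m/s, rpm = 3508 → n = rpm/60 = 58.466667 rev/s
J = V / (n·D) = 33.47 / (58.466667 × 2.27) = 0.252186
regime bands: climb J<0.3178 | cruise [0.3178, 0.6357) | windmill J≥0.6357
J = 0.2522 → climb

J = 0.2522, regime = climb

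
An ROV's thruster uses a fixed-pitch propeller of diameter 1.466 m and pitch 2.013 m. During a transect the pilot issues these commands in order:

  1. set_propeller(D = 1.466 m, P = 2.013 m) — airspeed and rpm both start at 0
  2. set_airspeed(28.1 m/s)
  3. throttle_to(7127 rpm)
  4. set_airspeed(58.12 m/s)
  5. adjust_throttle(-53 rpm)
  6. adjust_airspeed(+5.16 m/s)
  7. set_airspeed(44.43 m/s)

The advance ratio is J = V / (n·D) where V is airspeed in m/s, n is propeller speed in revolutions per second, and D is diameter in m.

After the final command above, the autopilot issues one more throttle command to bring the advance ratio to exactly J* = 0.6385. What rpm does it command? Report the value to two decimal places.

rpm = 2847.95

set_propeller: D = 1.466 m, P = 2.013 m (p = P/D = 1.373124); state ← (V=0, rpm=0)
set_airspeed(28.1): V ← 28.1 m/s
throttle_to(7127): rpm ← 7127
set_airspeed(58.12): V ← 58.12 m/s
adjust_throttle(-53): rpm ← 7127 -53 = 7074
adjust_airspeed(+5.16): V ← 58.12 +5.16 = 63.28 m/s
set_airspeed(44.43): V ← 44.43 m/s
final state: V = 44.43 m/s, rpm = 7074 → n = rpm/60 = 117.900000 rev/s
target J* = 0.6385; solve J* = V/(n·D) for n: n = V/(J*·D) = 44.43/(0.6385 × 1.466) = 47.465870 rev/s
rpm = 60·n = 2847.952173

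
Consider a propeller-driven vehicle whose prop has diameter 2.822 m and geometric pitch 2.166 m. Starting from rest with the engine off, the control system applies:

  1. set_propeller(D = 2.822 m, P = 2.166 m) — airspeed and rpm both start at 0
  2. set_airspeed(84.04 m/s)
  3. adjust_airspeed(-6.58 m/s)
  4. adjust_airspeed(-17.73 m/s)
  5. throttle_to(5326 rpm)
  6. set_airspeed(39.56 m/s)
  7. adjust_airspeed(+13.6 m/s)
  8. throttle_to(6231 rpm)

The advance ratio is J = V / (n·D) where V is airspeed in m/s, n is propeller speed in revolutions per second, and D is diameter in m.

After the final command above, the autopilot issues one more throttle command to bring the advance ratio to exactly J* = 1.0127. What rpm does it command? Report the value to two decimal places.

set_propeller: D = 2.822 m, P = 2.166 m (p = P/D = 0.767541); state ← (V=0, rpm=0)
set_airspeed(84.04): V ← 84.04 m/s
adjust_airspeed(-6.58): V ← 84.04 -6.58 = 77.46 m/s
adjust_airspeed(-17.73): V ← 77.46 -17.73 = 59.73 m/s
throttle_to(5326): rpm ← 5326
set_airspeed(39.56): V ← 39.56 m/s
adjust_airspeed(+13.6): V ← 39.56 +13.6 = 53.16 m/s
throttle_to(6231): rpm ← 6231
final state: V = 53.16 m/s, rpm = 6231 → n = rpm/60 = 103.850000 rev/s
target J* = 1.0127; solve J* = V/(n·D) for n: n = V/(J*·D) = 53.16/(1.0127 × 2.822) = 18.601465 rev/s
rpm = 60·n = 1116.087909

rpm = 1116.09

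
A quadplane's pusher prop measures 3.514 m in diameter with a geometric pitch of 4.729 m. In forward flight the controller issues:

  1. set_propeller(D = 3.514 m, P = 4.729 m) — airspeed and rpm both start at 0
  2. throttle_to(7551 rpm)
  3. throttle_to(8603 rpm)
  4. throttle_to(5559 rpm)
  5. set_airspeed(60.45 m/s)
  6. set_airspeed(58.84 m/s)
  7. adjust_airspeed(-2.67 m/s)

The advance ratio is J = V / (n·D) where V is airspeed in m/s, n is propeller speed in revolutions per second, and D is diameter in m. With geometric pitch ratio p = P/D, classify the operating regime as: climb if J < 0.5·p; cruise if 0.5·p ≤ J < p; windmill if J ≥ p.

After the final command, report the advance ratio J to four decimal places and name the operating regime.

set_propeller: D = 3.514 m, P = 4.729 m (p = P/D = 1.345760); state ← (V=0, rpm=0)
throttle_to(7551): rpm ← 7551
throttle_to(8603): rpm ← 8603
throttle_to(5559): rpm ← 5559
set_airspeed(60.45): V ← 60.45 m/s
set_airspeed(58.84): V ← 58.84 m/s
adjust_airspeed(-2.67): V ← 58.84 -2.67 = 56.17 m/s
final state: V = 56.17 m/s, rpm = 5559 → n = rpm/60 = 92.650000 rev/s
J = V / (n·D) = 56.17 / (92.650000 × 3.514) = 0.172527
regime bands: climb J<0.6729 | cruise [0.6729, 1.3458) | windmill J≥1.3458
J = 0.1725 → climb

J = 0.1725, regime = climb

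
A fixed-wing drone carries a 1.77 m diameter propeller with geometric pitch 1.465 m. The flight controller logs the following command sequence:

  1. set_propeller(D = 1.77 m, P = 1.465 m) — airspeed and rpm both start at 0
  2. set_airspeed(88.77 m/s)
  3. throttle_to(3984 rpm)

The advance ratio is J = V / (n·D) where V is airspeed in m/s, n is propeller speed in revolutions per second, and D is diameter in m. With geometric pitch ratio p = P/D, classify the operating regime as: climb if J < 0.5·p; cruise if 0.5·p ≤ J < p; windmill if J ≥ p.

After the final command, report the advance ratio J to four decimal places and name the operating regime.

set_propeller: D = 1.77 m, P = 1.465 m (p = P/D = 0.827684); state ← (V=0, rpm=0)
set_airspeed(88.77): V ← 88.77 m/s
throttle_to(3984): rpm ← 3984
final state: V = 88.77 m/s, rpm = 3984 → n = rpm/60 = 66.400000 rev/s
J = V / (n·D) = 88.77 / (66.400000 × 1.77) = 0.755309
regime bands: climb J<0.4138 | cruise [0.4138, 0.8277) | windmill J≥0.8277
J = 0.7553 → cruise

J = 0.7553, regime = cruise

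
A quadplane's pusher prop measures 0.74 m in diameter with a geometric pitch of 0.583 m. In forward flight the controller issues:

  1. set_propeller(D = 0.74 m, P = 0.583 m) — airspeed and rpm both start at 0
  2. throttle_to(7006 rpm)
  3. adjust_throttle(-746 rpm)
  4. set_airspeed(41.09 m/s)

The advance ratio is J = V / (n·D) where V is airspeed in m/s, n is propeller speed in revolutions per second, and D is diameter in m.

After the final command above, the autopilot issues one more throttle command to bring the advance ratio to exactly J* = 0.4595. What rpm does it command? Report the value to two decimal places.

set_propeller: D = 0.74 m, P = 0.583 m (p = P/D = 0.787838); state ← (V=0, rpm=0)
throttle_to(7006): rpm ← 7006
adjust_throttle(-746): rpm ← 7006 -746 = 6260
set_airspeed(41.09): V ← 41.09 m/s
final state: V = 41.09 m/s, rpm = 6260 → n = rpm/60 = 104.333333 rev/s
target J* = 0.4595; solve J* = V/(n·D) for n: n = V/(J*·D) = 41.09/(0.4595 × 0.74) = 120.842279 rev/s
rpm = 60·n = 7250.536717

rpm = 7250.54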